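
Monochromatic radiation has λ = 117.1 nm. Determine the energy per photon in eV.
10.5879 eV

Using E = hf = hc/λ:

E = hc/λ = (6.626×10⁻³⁴ J·s)(3×10⁸ m/s) / (117.1×10⁻⁹ m)
E = 10.5879 eV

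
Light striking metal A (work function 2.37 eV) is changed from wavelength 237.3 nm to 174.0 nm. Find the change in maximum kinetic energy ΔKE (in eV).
1.9007 eV

Using Einstein's equation: KE_max = hc/λ - φ

For λ₁ = 237.3 nm:
KE₁ = hc/λ₁ - φ = 5.2248 - 2.37 = 2.8548 eV

For λ₂ = 174.0 nm:
KE₂ = hc/λ₂ - φ = 7.1255 - 2.37 = 4.7555 eV

Change in KE:
ΔKE = KE₂ - KE₁ = 4.7555 - 2.8548 = 1.9007 eV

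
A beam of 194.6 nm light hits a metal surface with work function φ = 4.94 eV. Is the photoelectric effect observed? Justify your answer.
Yes

For photoemission, the photon energy must exceed the work function.

Photon energy: E = hc/λ = 6.3712 eV
Work function: φ = 4.94 eV

Since E_photon (6.3712 eV) > φ (4.94 eV), photoemission WILL occur.
The threshold wavelength is λ₀ = hc/φ = 251.0 nm.
Since 194.6 nm < 251.0 nm, the light has sufficient energy.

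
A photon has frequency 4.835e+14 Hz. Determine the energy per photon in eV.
1.9996 eV

Using E = hf:

E = hf = (6.626×10⁻³⁴ J·s)(4.835e+14 Hz)
E = 1.9996 eV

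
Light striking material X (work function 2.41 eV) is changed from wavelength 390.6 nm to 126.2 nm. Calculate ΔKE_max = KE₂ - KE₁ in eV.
6.6502 eV

Using Einstein's equation: KE_max = hc/λ - φ

For λ₁ = 390.6 nm:
KE₁ = hc/λ₁ - φ = 3.1742 - 2.41 = 0.7642 eV

For λ₂ = 126.2 nm:
KE₂ = hc/λ₂ - φ = 9.8244 - 2.41 = 7.4144 eV

Change in KE:
ΔKE = KE₂ - KE₁ = 7.4144 - 0.7642 = 6.6502 eV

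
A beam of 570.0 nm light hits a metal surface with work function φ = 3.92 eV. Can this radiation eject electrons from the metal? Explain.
No

For photoemission, the photon energy must exceed the work function.

Photon energy: E = hc/λ = 2.1752 eV
Work function: φ = 3.92 eV

Since E_photon (2.1752 eV) < φ (3.92 eV), photoemission will NOT occur.
The threshold wavelength is λ₀ = hc/φ = 316.3 nm.
Since 570.0 nm > 316.3 nm, the photons lack sufficient energy.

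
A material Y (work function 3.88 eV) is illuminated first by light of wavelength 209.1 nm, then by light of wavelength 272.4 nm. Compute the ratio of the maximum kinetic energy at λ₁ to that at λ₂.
3.0518

Using Einstein's equation: KE_max = hc/λ - φ

For λ₁ = 209.1 nm:
E₁ = hc/λ₁ = 5.9294 eV
KE₁ = E₁ - φ = 5.9294 - 3.88 = 2.0494 eV

For λ₂ = 272.4 nm:
E₂ = hc/λ₂ = 4.5515 eV
KE₂ = E₂ - φ = 4.5515 - 3.88 = 0.6715 eV

Ratio: KE₁/KE₂ = 2.0494/0.6715 = 3.0518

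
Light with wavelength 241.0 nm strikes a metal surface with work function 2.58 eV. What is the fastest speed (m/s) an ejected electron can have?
9.4980e+05 m/s

First, find the maximum kinetic energy:
E_photon = hc/λ = 5.1446 eV
KE_max = E_photon - φ = 5.1446 - 2.58 = 2.5646 eV

Convert to Joules: KE_max = 2.5646 × 1.602×10⁻¹⁹ J = 4.1089e-19 J

Then use KE = ½mv² to find velocity:
v = √(2·KE/m) = √(2 × 4.1089e-19 J / 9.109e-31 kg)
v = 9.4980e+05 m/s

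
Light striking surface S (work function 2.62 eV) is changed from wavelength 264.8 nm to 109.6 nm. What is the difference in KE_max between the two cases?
6.6302 eV

Using Einstein's equation: KE_max = hc/λ - φ

For λ₁ = 264.8 nm:
KE₁ = hc/λ₁ - φ = 4.6822 - 2.62 = 2.0622 eV

For λ₂ = 109.6 nm:
KE₂ = hc/λ₂ - φ = 11.3124 - 2.62 = 8.6924 eV

Change in KE:
ΔKE = KE₂ - KE₁ = 8.6924 - 2.0622 = 6.6302 eV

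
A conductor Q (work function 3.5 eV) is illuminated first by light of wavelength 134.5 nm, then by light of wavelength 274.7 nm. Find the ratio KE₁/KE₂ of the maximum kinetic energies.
5.6423

Using Einstein's equation: KE_max = hc/λ - φ

For λ₁ = 134.5 nm:
E₁ = hc/λ₁ = 9.2182 eV
KE₁ = E₁ - φ = 9.2182 - 3.5 = 5.7182 eV

For λ₂ = 274.7 nm:
E₂ = hc/λ₂ = 4.5134 eV
KE₂ = E₂ - φ = 4.5134 - 3.5 = 1.0134 eV

Ratio: KE₁/KE₂ = 5.7182/1.0134 = 5.6423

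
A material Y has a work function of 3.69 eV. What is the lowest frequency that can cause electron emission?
8.9224e+14 Hz

The threshold frequency is when the photon energy equals the work function:
hf₀ = φ

Solving for f₀:
f₀ = φ/h = (3.69 eV × 1.602×10⁻¹⁹ J/eV) / (6.626×10⁻³⁴ J·s)
f₀ = 8.9224e+14 Hz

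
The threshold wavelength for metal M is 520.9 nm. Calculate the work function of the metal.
2.38 eV

At the threshold wavelength, photon energy equals work function:
φ = hc/λ₀

Calculating:
φ = (6.626×10⁻³⁴ J·s)(3×10⁸ m/s) / (520.9×10⁻⁹ m)
φ = 2.38 eV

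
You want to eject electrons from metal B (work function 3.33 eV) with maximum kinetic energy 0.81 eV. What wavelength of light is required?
299.48 nm

From Einstein's equation: KE_max = hc/λ - φ

Rearranging for λ:
hc/λ = KE_max + φ
λ = hc/(KE_max + φ)

Required photon energy:
E_photon = KE_max + φ = 0.81 + 3.33 = 4.14 eV

Required wavelength:
λ = hc/E_photon = (6.626×10⁻³⁴)(3×10⁸) / (4.14 × 1.602×10⁻¹⁹)
λ = 299.48 nm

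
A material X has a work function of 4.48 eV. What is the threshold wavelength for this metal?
276.75 nm

The threshold wavelength is when the photon energy equals the work function:
hc/λ₀ = φ

Solving for λ₀:
λ₀ = hc/φ = (6.626×10⁻³⁴ J·s)(3×10⁸ m/s) / (4.48 eV × 1.602×10⁻¹⁹ J/eV)
λ₀ = 276.75 nm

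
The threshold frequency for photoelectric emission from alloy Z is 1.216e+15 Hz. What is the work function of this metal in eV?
5.03 eV

At the threshold frequency, photon energy equals work function:
φ = hf₀

Calculating:
φ = (6.626×10⁻³⁴ J·s)(1.216e+15 Hz)
φ = 5.03 eV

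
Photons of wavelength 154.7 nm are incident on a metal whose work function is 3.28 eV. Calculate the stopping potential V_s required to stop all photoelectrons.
4.7345 V

The stopping potential V_s satisfies: eV_s = KE_max

First, find KE_max using Einstein's equation:
E_photon = hc/λ = 8.0145 eV
KE_max = E_photon - φ = 8.0145 - 3.28 = 4.7345 eV

Since eV_s = KE_max:
V_s = KE_max/e = 4.7345 V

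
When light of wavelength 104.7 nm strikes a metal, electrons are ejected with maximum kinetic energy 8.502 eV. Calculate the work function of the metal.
3.34 eV

From Einstein's photoelectric equation: KE_max = hf - φ = hc/λ - φ

Rearranging for φ:
φ = hc/λ - KE_max

Calculate photon energy:
E_photon = hc/λ = 11.8419 eV

Therefore:
φ = 11.8419 - 8.502 = 3.34 eV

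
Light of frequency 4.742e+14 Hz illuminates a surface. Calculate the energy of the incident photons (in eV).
1.9611 eV

Using E = hf:

E = hf = (6.626×10⁻³⁴ J·s)(4.742e+14 Hz)
E = 1.9611 eV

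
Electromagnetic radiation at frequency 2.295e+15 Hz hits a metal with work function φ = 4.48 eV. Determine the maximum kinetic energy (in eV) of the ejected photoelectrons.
5.0114 eV

Using Einstein's photoelectric equation: KE_max = hf - φ

First, calculate the photon energy:
E_photon = hf = (6.626×10⁻³⁴ J·s)(2.295e+15 Hz)
E_photon = 9.4914 eV

Then, the maximum kinetic energy:
KE_max = E_photon - φ = 9.4914 eV - 4.48 eV = 5.0114 eV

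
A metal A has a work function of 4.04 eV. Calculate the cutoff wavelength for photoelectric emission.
306.89 nm

The threshold wavelength is when the photon energy equals the work function:
hc/λ₀ = φ

Solving for λ₀:
λ₀ = hc/φ = (6.626×10⁻³⁴ J·s)(3×10⁸ m/s) / (4.04 eV × 1.602×10⁻¹⁹ J/eV)
λ₀ = 306.89 nm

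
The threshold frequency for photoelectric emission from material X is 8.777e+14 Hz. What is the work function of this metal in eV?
3.63 eV

At the threshold frequency, photon energy equals work function:
φ = hf₀

Calculating:
φ = (6.626×10⁻³⁴ J·s)(8.777e+14 Hz)
φ = 3.63 eV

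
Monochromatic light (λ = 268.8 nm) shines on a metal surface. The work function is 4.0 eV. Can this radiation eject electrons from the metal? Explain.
Yes

For photoemission, the photon energy must exceed the work function.

Photon energy: E = hc/λ = 4.6125 eV
Work function: φ = 4.0 eV

Since E_photon (4.6125 eV) > φ (4.0 eV), photoemission WILL occur.
The threshold wavelength is λ₀ = hc/φ = 310.0 nm.
Since 268.8 nm < 310.0 nm, the light has sufficient energy.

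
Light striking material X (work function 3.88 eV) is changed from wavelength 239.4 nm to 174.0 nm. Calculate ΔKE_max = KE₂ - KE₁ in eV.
1.9466 eV

Using Einstein's equation: KE_max = hc/λ - φ

For λ₁ = 239.4 nm:
KE₁ = hc/λ₁ - φ = 5.1790 - 3.88 = 1.2990 eV

For λ₂ = 174.0 nm:
KE₂ = hc/λ₂ - φ = 7.1255 - 3.88 = 3.2455 eV

Change in KE:
ΔKE = KE₂ - KE₁ = 3.2455 - 1.2990 = 1.9466 eV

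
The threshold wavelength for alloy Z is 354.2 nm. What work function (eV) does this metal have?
3.50 eV

At the threshold wavelength, photon energy equals work function:
φ = hc/λ₀

Calculating:
φ = (6.626×10⁻³⁴ J·s)(3×10⁸ m/s) / (354.2×10⁻⁹ m)
φ = 3.50 eV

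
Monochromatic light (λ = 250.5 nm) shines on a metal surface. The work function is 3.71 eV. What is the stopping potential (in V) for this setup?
1.2395 V

The stopping potential V_s satisfies: eV_s = KE_max

First, find KE_max using Einstein's equation:
E_photon = hc/λ = 4.9495 eV
KE_max = E_photon - φ = 4.9495 - 3.71 = 1.2395 eV

Since eV_s = KE_max:
V_s = KE_max/e = 1.2395 V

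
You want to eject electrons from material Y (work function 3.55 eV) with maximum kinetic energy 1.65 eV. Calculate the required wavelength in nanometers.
238.43 nm

From Einstein's equation: KE_max = hc/λ - φ

Rearranging for λ:
hc/λ = KE_max + φ
λ = hc/(KE_max + φ)

Required photon energy:
E_photon = KE_max + φ = 1.65 + 3.55 = 5.20 eV

Required wavelength:
λ = hc/E_photon = (6.626×10⁻³⁴)(3×10⁸) / (5.20 × 1.602×10⁻¹⁹)
λ = 238.43 nm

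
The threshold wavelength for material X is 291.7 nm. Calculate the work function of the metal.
4.25 eV

At the threshold wavelength, photon energy equals work function:
φ = hc/λ₀

Calculating:
φ = (6.626×10⁻³⁴ J·s)(3×10⁸ m/s) / (291.7×10⁻⁹ m)
φ = 4.25 eV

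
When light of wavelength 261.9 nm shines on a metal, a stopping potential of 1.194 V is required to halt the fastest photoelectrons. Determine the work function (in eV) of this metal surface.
3.54 eV

The stopping potential gives the maximum kinetic energy: KE_max = eV_s = 1.194 eV

From Einstein's photoelectric equation: KE_max = hc/λ - φ
Rearranging: φ = hc/λ - KE_max

Calculate photon energy:
E_photon = hc/λ = (6.626×10⁻³⁴ J·s)(3×10⁸ m/s) / (261.9×10⁻⁹ m) = 4.7340 eV

Therefore:
φ = 4.7340 - 1.194 = 3.54 eV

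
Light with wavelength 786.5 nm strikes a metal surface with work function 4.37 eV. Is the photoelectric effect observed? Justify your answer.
No

For photoemission, the photon energy must exceed the work function.

Photon energy: E = hc/λ = 1.5764 eV
Work function: φ = 4.37 eV

Since E_photon (1.5764 eV) < φ (4.37 eV), photoemission will NOT occur.
The threshold wavelength is λ₀ = hc/φ = 283.7 nm.
Since 786.5 nm > 283.7 nm, the photons lack sufficient energy.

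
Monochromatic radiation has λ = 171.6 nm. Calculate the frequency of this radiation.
1.7470e+15 Hz

Using the wave equation: c = fλ

Solving for frequency:
f = c/λ = (3×10⁸ m/s) / (171.6×10⁻⁹ m)
f = 1.7470e+15 Hz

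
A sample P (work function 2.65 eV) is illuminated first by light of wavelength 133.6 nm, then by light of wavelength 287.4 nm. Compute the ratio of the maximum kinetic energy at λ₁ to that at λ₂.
3.9845

Using Einstein's equation: KE_max = hc/λ - φ

For λ₁ = 133.6 nm:
E₁ = hc/λ₁ = 9.2803 eV
KE₁ = E₁ - φ = 9.2803 - 2.65 = 6.6303 eV

For λ₂ = 287.4 nm:
E₂ = hc/λ₂ = 4.3140 eV
KE₂ = E₂ - φ = 4.3140 - 2.65 = 1.6640 eV

Ratio: KE₁/KE₂ = 6.6303/1.6640 = 3.9845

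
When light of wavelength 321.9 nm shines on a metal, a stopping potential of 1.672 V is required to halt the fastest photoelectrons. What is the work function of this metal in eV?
2.18 eV

The stopping potential gives the maximum kinetic energy: KE_max = eV_s = 1.672 eV

From Einstein's photoelectric equation: KE_max = hc/λ - φ
Rearranging: φ = hc/λ - KE_max

Calculate photon energy:
E_photon = hc/λ = (6.626×10⁻³⁴ J·s)(3×10⁸ m/s) / (321.9×10⁻⁹ m) = 3.8516 eV

Therefore:
φ = 3.8516 - 1.672 = 2.18 eV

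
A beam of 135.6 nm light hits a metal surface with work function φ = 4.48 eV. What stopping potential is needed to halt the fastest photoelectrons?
4.6634 V

The stopping potential V_s satisfies: eV_s = KE_max

First, find KE_max using Einstein's equation:
E_photon = hc/λ = 9.1434 eV
KE_max = E_photon - φ = 9.1434 - 4.48 = 4.6634 eV

Since eV_s = KE_max:
V_s = KE_max/e = 4.6634 V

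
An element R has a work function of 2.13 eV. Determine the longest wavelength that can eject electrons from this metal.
582.09 nm

The threshold wavelength is when the photon energy equals the work function:
hc/λ₀ = φ

Solving for λ₀:
λ₀ = hc/φ = (6.626×10⁻³⁴ J·s)(3×10⁸ m/s) / (2.13 eV × 1.602×10⁻¹⁹ J/eV)
λ₀ = 582.09 nm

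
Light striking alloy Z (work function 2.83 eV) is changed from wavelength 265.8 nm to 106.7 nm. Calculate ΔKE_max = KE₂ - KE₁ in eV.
6.9553 eV

Using Einstein's equation: KE_max = hc/λ - φ

For λ₁ = 265.8 nm:
KE₁ = hc/λ₁ - φ = 4.6646 - 2.83 = 1.8346 eV

For λ₂ = 106.7 nm:
KE₂ = hc/λ₂ - φ = 11.6199 - 2.83 = 8.7899 eV

Change in KE:
ΔKE = KE₂ - KE₁ = 8.7899 - 1.8346 = 6.9553 eV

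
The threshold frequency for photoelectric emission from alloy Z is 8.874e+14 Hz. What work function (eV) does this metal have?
3.67 eV

At the threshold frequency, photon energy equals work function:
φ = hf₀

Calculating:
φ = (6.626×10⁻³⁴ J·s)(8.874e+14 Hz)
φ = 3.67 eV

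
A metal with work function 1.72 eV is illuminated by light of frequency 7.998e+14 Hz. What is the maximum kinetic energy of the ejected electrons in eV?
1.5877 eV

Using Einstein's photoelectric equation: KE_max = hf - φ

First, calculate the photon energy:
E_photon = hf = (6.626×10⁻³⁴ J·s)(7.998e+14 Hz)
E_photon = 3.3077 eV

Then, the maximum kinetic energy:
KE_max = E_photon - φ = 3.3077 eV - 1.72 eV = 1.5877 eV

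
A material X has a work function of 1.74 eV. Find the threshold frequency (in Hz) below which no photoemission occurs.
4.2073e+14 Hz

The threshold frequency is when the photon energy equals the work function:
hf₀ = φ

Solving for f₀:
f₀ = φ/h = (1.74 eV × 1.602×10⁻¹⁹ J/eV) / (6.626×10⁻³⁴ J·s)
f₀ = 4.2073e+14 Hz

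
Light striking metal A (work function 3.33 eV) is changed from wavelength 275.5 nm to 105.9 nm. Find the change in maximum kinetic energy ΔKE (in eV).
7.2073 eV

Using Einstein's equation: KE_max = hc/λ - φ

For λ₁ = 275.5 nm:
KE₁ = hc/λ₁ - φ = 4.5003 - 3.33 = 1.1703 eV

For λ₂ = 105.9 nm:
KE₂ = hc/λ₂ - φ = 11.7077 - 3.33 = 8.3777 eV

Change in KE:
ΔKE = KE₂ - KE₁ = 8.3777 - 1.1703 = 7.2073 eV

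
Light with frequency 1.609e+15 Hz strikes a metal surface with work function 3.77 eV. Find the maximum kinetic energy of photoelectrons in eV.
2.8843 eV

Using Einstein's photoelectric equation: KE_max = hf - φ

First, calculate the photon energy:
E_photon = hf = (6.626×10⁻³⁴ J·s)(1.609e+15 Hz)
E_photon = 6.6543 eV

Then, the maximum kinetic energy:
KE_max = E_photon - φ = 6.6543 eV - 3.77 eV = 2.8843 eV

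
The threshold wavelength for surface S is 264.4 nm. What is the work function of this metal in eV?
4.69 eV

At the threshold wavelength, photon energy equals work function:
φ = hc/λ₀

Calculating:
φ = (6.626×10⁻³⁴ J·s)(3×10⁸ m/s) / (264.4×10⁻⁹ m)
φ = 4.69 eV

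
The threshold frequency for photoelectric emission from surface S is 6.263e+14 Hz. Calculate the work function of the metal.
2.59 eV

At the threshold frequency, photon energy equals work function:
φ = hf₀

Calculating:
φ = (6.626×10⁻³⁴ J·s)(6.263e+14 Hz)
φ = 2.59 eV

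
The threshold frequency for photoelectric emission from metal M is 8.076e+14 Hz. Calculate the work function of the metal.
3.34 eV

At the threshold frequency, photon energy equals work function:
φ = hf₀

Calculating:
φ = (6.626×10⁻³⁴ J·s)(8.076e+14 Hz)
φ = 3.34 eV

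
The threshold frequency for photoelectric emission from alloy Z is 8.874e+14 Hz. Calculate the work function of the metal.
3.67 eV

At the threshold frequency, photon energy equals work function:
φ = hf₀

Calculating:
φ = (6.626×10⁻³⁴ J·s)(8.874e+14 Hz)
φ = 3.67 eV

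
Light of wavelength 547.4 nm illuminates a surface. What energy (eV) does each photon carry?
2.2650 eV

Using E = hf = hc/λ:

E = hc/λ = (6.626×10⁻³⁴ J·s)(3×10⁸ m/s) / (547.4×10⁻⁹ m)
E = 2.2650 eV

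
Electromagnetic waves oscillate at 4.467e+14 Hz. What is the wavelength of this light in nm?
671.13 nm

Using the wave equation: c = fλ

Solving for wavelength:
λ = c/f = (3×10⁸ m/s) / (4.467e+14 Hz)
λ = 671.13 nm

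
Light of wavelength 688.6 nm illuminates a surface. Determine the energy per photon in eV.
1.8005 eV

Using E = hf = hc/λ:

E = hc/λ = (6.626×10⁻³⁴ J·s)(3×10⁸ m/s) / (688.6×10⁻⁹ m)
E = 1.8005 eV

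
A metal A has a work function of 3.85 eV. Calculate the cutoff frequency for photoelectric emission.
9.3093e+14 Hz

The threshold frequency is when the photon energy equals the work function:
hf₀ = φ

Solving for f₀:
f₀ = φ/h = (3.85 eV × 1.602×10⁻¹⁹ J/eV) / (6.626×10⁻³⁴ J·s)
f₀ = 9.3093e+14 Hz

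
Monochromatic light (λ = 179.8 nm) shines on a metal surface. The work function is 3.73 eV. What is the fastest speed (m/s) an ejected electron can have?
1.0553e+06 m/s

First, find the maximum kinetic energy:
E_photon = hc/λ = 6.8957 eV
KE_max = E_photon - φ = 6.8957 - 3.73 = 3.1657 eV

Convert to Joules: KE_max = 3.1657 × 1.602×10⁻¹⁹ J = 5.0720e-19 J

Then use KE = ½mv² to find velocity:
v = √(2·KE/m) = √(2 × 5.0720e-19 J / 9.109e-31 kg)
v = 1.0553e+06 m/s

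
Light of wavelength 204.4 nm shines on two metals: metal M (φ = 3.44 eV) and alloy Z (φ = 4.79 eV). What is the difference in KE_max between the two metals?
1.3500 eV

Using KE_max = hc/λ - φ for each metal:

Photon energy: E = hc/λ = 6.0658 eV

For metal M (φ₁ = 3.44 eV):
KE₁ = E - φ₁ = 6.0658 - 3.44 = 2.6258 eV

For alloy Z (φ₂ = 4.79 eV):
KE₂ = E - φ₂ = 6.0658 - 4.79 = 1.2758 eV

Difference:
ΔKE = KE₁ - KE₂ = 2.6258 - 1.2758 = 1.3500 eV

Note: The difference equals the difference in work functions: 4.79 - 3.44 = 1.35 eV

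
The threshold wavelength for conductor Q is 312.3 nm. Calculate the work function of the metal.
3.97 eV

At the threshold wavelength, photon energy equals work function:
φ = hc/λ₀

Calculating:
φ = (6.626×10⁻³⁴ J·s)(3×10⁸ m/s) / (312.3×10⁻⁹ m)
φ = 3.97 eV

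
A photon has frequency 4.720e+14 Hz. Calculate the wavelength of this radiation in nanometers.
635.15 nm

Using the wave equation: c = fλ

Solving for wavelength:
λ = c/f = (3×10⁸ m/s) / (4.720e+14 Hz)
λ = 635.15 nm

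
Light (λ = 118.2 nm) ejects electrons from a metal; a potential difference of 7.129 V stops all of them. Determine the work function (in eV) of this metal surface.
3.36 eV

The stopping potential gives the maximum kinetic energy: KE_max = eV_s = 7.129 eV

From Einstein's photoelectric equation: KE_max = hc/λ - φ
Rearranging: φ = hc/λ - KE_max

Calculate photon energy:
E_photon = hc/λ = (6.626×10⁻³⁴ J·s)(3×10⁸ m/s) / (118.2×10⁻⁹ m) = 10.4894 eV

Therefore:
φ = 10.4894 - 7.129 = 3.36 eV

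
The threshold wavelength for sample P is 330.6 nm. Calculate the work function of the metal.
3.75 eV

At the threshold wavelength, photon energy equals work function:
φ = hc/λ₀

Calculating:
φ = (6.626×10⁻³⁴ J·s)(3×10⁸ m/s) / (330.6×10⁻⁹ m)
φ = 3.75 eV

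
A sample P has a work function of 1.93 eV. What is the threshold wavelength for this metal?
642.41 nm

The threshold wavelength is when the photon energy equals the work function:
hc/λ₀ = φ

Solving for λ₀:
λ₀ = hc/φ = (6.626×10⁻³⁴ J·s)(3×10⁸ m/s) / (1.93 eV × 1.602×10⁻¹⁹ J/eV)
λ₀ = 642.41 nm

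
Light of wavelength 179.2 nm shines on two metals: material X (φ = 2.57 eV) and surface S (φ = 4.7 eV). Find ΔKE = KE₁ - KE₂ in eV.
2.1300 eV

Using KE_max = hc/λ - φ for each metal:

Photon energy: E = hc/λ = 6.9188 eV

For material X (φ₁ = 2.57 eV):
KE₁ = E - φ₁ = 6.9188 - 2.57 = 4.3488 eV

For surface S (φ₂ = 4.7 eV):
KE₂ = E - φ₂ = 6.9188 - 4.7 = 2.2188 eV

Difference:
ΔKE = KE₁ - KE₂ = 4.3488 - 2.2188 = 2.1300 eV

Note: The difference equals the difference in work functions: 4.7 - 2.57 = 2.13 eV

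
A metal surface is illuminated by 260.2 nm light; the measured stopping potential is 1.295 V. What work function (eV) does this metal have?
3.47 eV

The stopping potential gives the maximum kinetic energy: KE_max = eV_s = 1.295 eV

From Einstein's photoelectric equation: KE_max = hc/λ - φ
Rearranging: φ = hc/λ - KE_max

Calculate photon energy:
E_photon = hc/λ = (6.626×10⁻³⁴ J·s)(3×10⁸ m/s) / (260.2×10⁻⁹ m) = 4.7650 eV

Therefore:
φ = 4.7650 - 1.295 = 3.47 eV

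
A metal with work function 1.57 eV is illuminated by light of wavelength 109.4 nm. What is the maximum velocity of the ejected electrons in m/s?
1.8532e+06 m/s

First, find the maximum kinetic energy:
E_photon = hc/λ = 11.3331 eV
KE_max = E_photon - φ = 11.3331 - 1.57 = 9.7631 eV

Convert to Joules: KE_max = 9.7631 × 1.602×10⁻¹⁹ J = 1.5642e-18 J

Then use KE = ½mv² to find velocity:
v = √(2·KE/m) = √(2 × 1.5642e-18 J / 9.109e-31 kg)
v = 1.8532e+06 m/s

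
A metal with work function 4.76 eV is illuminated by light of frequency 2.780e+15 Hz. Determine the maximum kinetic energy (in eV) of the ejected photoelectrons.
6.7372 eV

Using Einstein's photoelectric equation: KE_max = hf - φ

First, calculate the photon energy:
E_photon = hf = (6.626×10⁻³⁴ J·s)(2.780e+15 Hz)
E_photon = 11.4972 eV

Then, the maximum kinetic energy:
KE_max = E_photon - φ = 11.4972 eV - 4.76 eV = 6.7372 eV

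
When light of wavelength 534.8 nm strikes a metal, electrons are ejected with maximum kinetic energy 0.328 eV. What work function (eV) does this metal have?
1.99 eV

From Einstein's photoelectric equation: KE_max = hf - φ = hc/λ - φ

Rearranging for φ:
φ = hc/λ - KE_max

Calculate photon energy:
E_photon = hc/λ = 2.3183 eV

Therefore:
φ = 2.3183 - 0.328 = 1.99 eV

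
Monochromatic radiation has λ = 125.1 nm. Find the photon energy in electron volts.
9.9108 eV

Using E = hf = hc/λ:

E = hc/λ = (6.626×10⁻³⁴ J·s)(3×10⁸ m/s) / (125.1×10⁻⁹ m)
E = 9.9108 eV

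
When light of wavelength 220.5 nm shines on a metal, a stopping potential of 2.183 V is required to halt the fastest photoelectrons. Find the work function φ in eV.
3.44 eV

The stopping potential gives the maximum kinetic energy: KE_max = eV_s = 2.183 eV

From Einstein's photoelectric equation: KE_max = hc/λ - φ
Rearranging: φ = hc/λ - KE_max

Calculate photon energy:
E_photon = hc/λ = (6.626×10⁻³⁴ J·s)(3×10⁸ m/s) / (220.5×10⁻⁹ m) = 5.6229 eV

Therefore:
φ = 5.6229 - 2.183 = 3.44 eV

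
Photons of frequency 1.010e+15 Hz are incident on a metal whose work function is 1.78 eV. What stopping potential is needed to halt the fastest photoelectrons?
2.3970 V

The stopping potential V_s satisfies: eV_s = KE_max

First, find KE_max using Einstein's equation:
E_photon = hf = (6.626×10⁻³⁴ J·s)(1.010e+15 Hz) = 4.1770 eV
KE_max = E_photon - φ = 4.1770 - 1.78 = 2.3970 eV

Since eV_s = KE_max:
V_s = KE_max/e = 2.3970 V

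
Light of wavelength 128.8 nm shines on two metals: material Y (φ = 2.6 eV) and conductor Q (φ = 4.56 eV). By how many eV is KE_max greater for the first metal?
1.9600 eV

Using KE_max = hc/λ - φ for each metal:

Photon energy: E = hc/λ = 9.6261 eV

For material Y (φ₁ = 2.6 eV):
KE₁ = E - φ₁ = 9.6261 - 2.6 = 7.0261 eV

For conductor Q (φ₂ = 4.56 eV):
KE₂ = E - φ₂ = 9.6261 - 4.56 = 5.0661 eV

Difference:
ΔKE = KE₁ - KE₂ = 7.0261 - 5.0661 = 1.9600 eV

Note: The difference equals the difference in work functions: 4.56 - 2.6 = 1.96 eV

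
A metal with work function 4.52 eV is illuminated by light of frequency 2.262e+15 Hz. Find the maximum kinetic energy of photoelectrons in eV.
4.8349 eV

Using Einstein's photoelectric equation: KE_max = hf - φ

First, calculate the photon energy:
E_photon = hf = (6.626×10⁻³⁴ J·s)(2.262e+15 Hz)
E_photon = 9.3549 eV

Then, the maximum kinetic energy:
KE_max = E_photon - φ = 9.3549 eV - 4.52 eV = 4.8349 eV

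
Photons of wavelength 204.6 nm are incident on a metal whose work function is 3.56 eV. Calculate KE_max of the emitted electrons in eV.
2.4998 eV

Using Einstein's photoelectric equation: KE_max = hf - φ = hc/λ - φ

First, calculate the photon energy:
E_photon = hc/λ = (6.626×10⁻³⁴ J·s)(3×10⁸ m/s) / (204.6×10⁻⁹ m)
E_photon = 6.0598 eV

Then, the maximum kinetic energy:
KE_max = E_photon - φ = 6.0598 eV - 3.56 eV = 2.4998 eV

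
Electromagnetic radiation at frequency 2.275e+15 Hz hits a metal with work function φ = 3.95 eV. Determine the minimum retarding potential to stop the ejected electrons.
5.4586 V

The stopping potential V_s satisfies: eV_s = KE_max

First, find KE_max using Einstein's equation:
E_photon = hf = (6.626×10⁻³⁴ J·s)(2.275e+15 Hz) = 9.4086 eV
KE_max = E_photon - φ = 9.4086 - 3.95 = 5.4586 eV

Since eV_s = KE_max:
V_s = KE_max/e = 5.4586 V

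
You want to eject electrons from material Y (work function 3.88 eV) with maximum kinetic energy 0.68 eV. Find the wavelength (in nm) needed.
271.90 nm

From Einstein's equation: KE_max = hc/λ - φ

Rearranging for λ:
hc/λ = KE_max + φ
λ = hc/(KE_max + φ)

Required photon energy:
E_photon = KE_max + φ = 0.68 + 3.88 = 4.56 eV

Required wavelength:
λ = hc/E_photon = (6.626×10⁻³⁴)(3×10⁸) / (4.56 × 1.602×10⁻¹⁹)
λ = 271.90 nm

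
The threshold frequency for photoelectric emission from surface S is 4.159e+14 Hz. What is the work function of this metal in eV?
1.72 eV

At the threshold frequency, photon energy equals work function:
φ = hf₀

Calculating:
φ = (6.626×10⁻³⁴ J·s)(4.159e+14 Hz)
φ = 1.72 eV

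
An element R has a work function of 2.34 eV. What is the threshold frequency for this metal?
5.6581e+14 Hz

The threshold frequency is when the photon energy equals the work function:
hf₀ = φ

Solving for f₀:
f₀ = φ/h = (2.34 eV × 1.602×10⁻¹⁹ J/eV) / (6.626×10⁻³⁴ J·s)
f₀ = 5.6581e+14 Hz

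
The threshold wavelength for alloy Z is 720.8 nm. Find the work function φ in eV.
1.72 eV

At the threshold wavelength, photon energy equals work function:
φ = hc/λ₀

Calculating:
φ = (6.626×10⁻³⁴ J·s)(3×10⁸ m/s) / (720.8×10⁻⁹ m)
φ = 1.72 eV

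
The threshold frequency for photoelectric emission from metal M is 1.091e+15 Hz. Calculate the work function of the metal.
4.51 eV

At the threshold frequency, photon energy equals work function:
φ = hf₀

Calculating:
φ = (6.626×10⁻³⁴ J·s)(1.091e+15 Hz)
φ = 4.51 eV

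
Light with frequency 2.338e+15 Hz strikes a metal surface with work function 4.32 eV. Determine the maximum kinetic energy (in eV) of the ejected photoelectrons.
5.3492 eV

Using Einstein's photoelectric equation: KE_max = hf - φ

First, calculate the photon energy:
E_photon = hf = (6.626×10⁻³⁴ J·s)(2.338e+15 Hz)
E_photon = 9.6692 eV

Then, the maximum kinetic energy:
KE_max = E_photon - φ = 9.6692 eV - 4.32 eV = 5.3492 eV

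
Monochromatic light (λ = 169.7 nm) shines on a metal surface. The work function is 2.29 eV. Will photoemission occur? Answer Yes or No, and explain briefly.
Yes

For photoemission, the photon energy must exceed the work function.

Photon energy: E = hc/λ = 7.3061 eV
Work function: φ = 2.29 eV

Since E_photon (7.3061 eV) > φ (2.29 eV), photoemission WILL occur.
The threshold wavelength is λ₀ = hc/φ = 541.4 nm.
Since 169.7 nm < 541.4 nm, the light has sufficient energy.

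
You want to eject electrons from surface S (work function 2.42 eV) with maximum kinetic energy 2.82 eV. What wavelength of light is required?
236.61 nm

From Einstein's equation: KE_max = hc/λ - φ

Rearranging for λ:
hc/λ = KE_max + φ
λ = hc/(KE_max + φ)

Required photon energy:
E_photon = KE_max + φ = 2.82 + 2.42 = 5.24 eV

Required wavelength:
λ = hc/E_photon = (6.626×10⁻³⁴)(3×10⁸) / (5.24 × 1.602×10⁻¹⁹)
λ = 236.61 nm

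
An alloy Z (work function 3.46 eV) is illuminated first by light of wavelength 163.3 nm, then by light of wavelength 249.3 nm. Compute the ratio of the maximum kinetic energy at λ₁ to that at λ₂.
2.7307

Using Einstein's equation: KE_max = hc/λ - φ

For λ₁ = 163.3 nm:
E₁ = hc/λ₁ = 7.5924 eV
KE₁ = E₁ - φ = 7.5924 - 3.46 = 4.1324 eV

For λ₂ = 249.3 nm:
E₂ = hc/λ₂ = 4.9733 eV
KE₂ = E₂ - φ = 4.9733 - 3.46 = 1.5133 eV

Ratio: KE₁/KE₂ = 4.1324/1.5133 = 2.7307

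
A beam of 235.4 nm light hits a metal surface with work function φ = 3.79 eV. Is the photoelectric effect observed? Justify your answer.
Yes

For photoemission, the photon energy must exceed the work function.

Photon energy: E = hc/λ = 5.2670 eV
Work function: φ = 3.79 eV

Since E_photon (5.2670 eV) > φ (3.79 eV), photoemission WILL occur.
The threshold wavelength is λ₀ = hc/φ = 327.1 nm.
Since 235.4 nm < 327.1 nm, the light has sufficient energy.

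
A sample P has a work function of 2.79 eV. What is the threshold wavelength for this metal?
444.39 nm

The threshold wavelength is when the photon energy equals the work function:
hc/λ₀ = φ

Solving for λ₀:
λ₀ = hc/φ = (6.626×10⁻³⁴ J·s)(3×10⁸ m/s) / (2.79 eV × 1.602×10⁻¹⁹ J/eV)
λ₀ = 444.39 nm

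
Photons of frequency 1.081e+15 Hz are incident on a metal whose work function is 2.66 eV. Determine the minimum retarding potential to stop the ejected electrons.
1.8107 V

The stopping potential V_s satisfies: eV_s = KE_max

First, find KE_max using Einstein's equation:
E_photon = hf = (6.626×10⁻³⁴ J·s)(1.081e+15 Hz) = 4.4707 eV
KE_max = E_photon - φ = 4.4707 - 2.66 = 1.8107 eV

Since eV_s = KE_max:
V_s = KE_max/e = 1.8107 V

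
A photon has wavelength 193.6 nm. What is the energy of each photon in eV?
6.4041 eV

Using E = hf = hc/λ:

E = hc/λ = (6.626×10⁻³⁴ J·s)(3×10⁸ m/s) / (193.6×10⁻⁹ m)
E = 6.4041 eV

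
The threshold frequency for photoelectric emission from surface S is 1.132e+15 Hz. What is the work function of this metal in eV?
4.68 eV

At the threshold frequency, photon energy equals work function:
φ = hf₀

Calculating:
φ = (6.626×10⁻³⁴ J·s)(1.132e+15 Hz)
φ = 4.68 eV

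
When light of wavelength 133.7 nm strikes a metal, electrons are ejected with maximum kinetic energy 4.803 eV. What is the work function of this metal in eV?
4.47 eV

From Einstein's photoelectric equation: KE_max = hf - φ = hc/λ - φ

Rearranging for φ:
φ = hc/λ - KE_max

Calculate photon energy:
E_photon = hc/λ = 9.2733 eV

Therefore:
φ = 9.2733 - 4.803 = 4.47 eV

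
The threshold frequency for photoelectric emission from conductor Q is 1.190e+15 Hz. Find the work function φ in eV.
4.92 eV

At the threshold frequency, photon energy equals work function:
φ = hf₀

Calculating:
φ = (6.626×10⁻³⁴ J·s)(1.190e+15 Hz)
φ = 4.92 eV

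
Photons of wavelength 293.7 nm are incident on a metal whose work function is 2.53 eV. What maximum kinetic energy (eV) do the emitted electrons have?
1.6915 eV

Using Einstein's photoelectric equation: KE_max = hf - φ = hc/λ - φ

First, calculate the photon energy:
E_photon = hc/λ = (6.626×10⁻³⁴ J·s)(3×10⁸ m/s) / (293.7×10⁻⁹ m)
E_photon = 4.2215 eV

Then, the maximum kinetic energy:
KE_max = E_photon - φ = 4.2215 eV - 2.53 eV = 1.6915 eV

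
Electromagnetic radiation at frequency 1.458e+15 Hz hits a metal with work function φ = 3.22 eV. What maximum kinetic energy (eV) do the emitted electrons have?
2.8098 eV

Using Einstein's photoelectric equation: KE_max = hf - φ

First, calculate the photon energy:
E_photon = hf = (6.626×10⁻³⁴ J·s)(1.458e+15 Hz)
E_photon = 6.0298 eV

Then, the maximum kinetic energy:
KE_max = E_photon - φ = 6.0298 eV - 3.22 eV = 2.8098 eV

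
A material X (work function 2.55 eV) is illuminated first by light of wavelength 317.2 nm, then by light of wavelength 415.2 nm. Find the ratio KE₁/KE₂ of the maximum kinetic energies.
3.1154

Using Einstein's equation: KE_max = hc/λ - φ

For λ₁ = 317.2 nm:
E₁ = hc/λ₁ = 3.9087 eV
KE₁ = E₁ - φ = 3.9087 - 2.55 = 1.3587 eV

For λ₂ = 415.2 nm:
E₂ = hc/λ₂ = 2.9861 eV
KE₂ = E₂ - φ = 2.9861 - 2.55 = 0.4361 eV

Ratio: KE₁/KE₂ = 1.3587/0.4361 = 3.1154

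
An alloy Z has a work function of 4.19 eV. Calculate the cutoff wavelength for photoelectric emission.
295.91 nm

The threshold wavelength is when the photon energy equals the work function:
hc/λ₀ = φ

Solving for λ₀:
λ₀ = hc/φ = (6.626×10⁻³⁴ J·s)(3×10⁸ m/s) / (4.19 eV × 1.602×10⁻¹⁹ J/eV)
λ₀ = 295.91 nm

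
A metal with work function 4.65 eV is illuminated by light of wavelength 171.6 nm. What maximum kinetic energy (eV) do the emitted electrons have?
2.5752 eV

Using Einstein's photoelectric equation: KE_max = hf - φ = hc/λ - φ

First, calculate the photon energy:
E_photon = hc/λ = (6.626×10⁻³⁴ J·s)(3×10⁸ m/s) / (171.6×10⁻⁹ m)
E_photon = 7.2252 eV

Then, the maximum kinetic energy:
KE_max = E_photon - φ = 7.2252 eV - 4.65 eV = 2.5752 eV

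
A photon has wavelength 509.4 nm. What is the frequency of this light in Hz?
5.8852e+14 Hz

Using the wave equation: c = fλ

Solving for frequency:
f = c/λ = (3×10⁸ m/s) / (509.4×10⁻⁹ m)
f = 5.8852e+14 Hz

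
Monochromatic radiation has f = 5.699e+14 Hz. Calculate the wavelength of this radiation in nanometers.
526.04 nm

Using the wave equation: c = fλ

Solving for wavelength:
λ = c/f = (3×10⁸ m/s) / (5.699e+14 Hz)
λ = 526.04 nm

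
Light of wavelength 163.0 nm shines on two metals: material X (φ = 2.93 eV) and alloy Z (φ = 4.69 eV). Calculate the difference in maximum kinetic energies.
1.7600 eV

Using KE_max = hc/λ - φ for each metal:

Photon energy: E = hc/λ = 7.6064 eV

For material X (φ₁ = 2.93 eV):
KE₁ = E - φ₁ = 7.6064 - 2.93 = 4.6764 eV

For alloy Z (φ₂ = 4.69 eV):
KE₂ = E - φ₂ = 7.6064 - 4.69 = 2.9164 eV

Difference:
ΔKE = KE₁ - KE₂ = 4.6764 - 2.9164 = 1.7600 eV

Note: The difference equals the difference in work functions: 4.69 - 2.93 = 1.76 eV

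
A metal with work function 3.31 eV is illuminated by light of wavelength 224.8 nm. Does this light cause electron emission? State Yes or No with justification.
Yes

For photoemission, the photon energy must exceed the work function.

Photon energy: E = hc/λ = 5.5153 eV
Work function: φ = 3.31 eV

Since E_photon (5.5153 eV) > φ (3.31 eV), photoemission WILL occur.
The threshold wavelength is λ₀ = hc/φ = 374.6 nm.
Since 224.8 nm < 374.6 nm, the light has sufficient energy.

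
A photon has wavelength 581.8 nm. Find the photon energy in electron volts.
2.1310 eV

Using E = hf = hc/λ:

E = hc/λ = (6.626×10⁻³⁴ J·s)(3×10⁸ m/s) / (581.8×10⁻⁹ m)
E = 2.1310 eV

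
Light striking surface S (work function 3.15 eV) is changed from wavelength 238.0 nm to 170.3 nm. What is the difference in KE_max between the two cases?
2.0709 eV

Using Einstein's equation: KE_max = hc/λ - φ

For λ₁ = 238.0 nm:
KE₁ = hc/λ₁ - φ = 5.2094 - 3.15 = 2.0594 eV

For λ₂ = 170.3 nm:
KE₂ = hc/λ₂ - φ = 7.2803 - 3.15 = 4.1303 eV

Change in KE:
ΔKE = KE₂ - KE₁ = 4.1303 - 2.0594 = 2.0709 eV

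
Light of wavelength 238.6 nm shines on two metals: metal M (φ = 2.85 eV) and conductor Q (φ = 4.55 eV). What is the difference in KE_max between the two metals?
1.7000 eV

Using KE_max = hc/λ - φ for each metal:

Photon energy: E = hc/λ = 5.1963 eV

For metal M (φ₁ = 2.85 eV):
KE₁ = E - φ₁ = 5.1963 - 2.85 = 2.3463 eV

For conductor Q (φ₂ = 4.55 eV):
KE₂ = E - φ₂ = 5.1963 - 4.55 = 0.6463 eV

Difference:
ΔKE = KE₁ - KE₂ = 2.3463 - 0.6463 = 1.7000 eV

Note: The difference equals the difference in work functions: 4.55 - 2.85 = 1.70 eV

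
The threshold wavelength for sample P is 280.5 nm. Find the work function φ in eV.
4.42 eV

At the threshold wavelength, photon energy equals work function:
φ = hc/λ₀

Calculating:
φ = (6.626×10⁻³⁴ J·s)(3×10⁸ m/s) / (280.5×10⁻⁹ m)
φ = 4.42 eV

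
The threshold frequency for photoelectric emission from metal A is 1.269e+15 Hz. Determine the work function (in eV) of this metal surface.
5.25 eV

At the threshold frequency, photon energy equals work function:
φ = hf₀

Calculating:
φ = (6.626×10⁻³⁴ J·s)(1.269e+15 Hz)
φ = 5.25 eV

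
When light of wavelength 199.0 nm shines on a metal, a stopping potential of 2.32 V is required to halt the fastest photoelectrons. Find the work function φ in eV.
3.91 eV

The stopping potential gives the maximum kinetic energy: KE_max = eV_s = 2.32 eV

From Einstein's photoelectric equation: KE_max = hc/λ - φ
Rearranging: φ = hc/λ - KE_max

Calculate photon energy:
E_photon = hc/λ = (6.626×10⁻³⁴ J·s)(3×10⁸ m/s) / (199.0×10⁻⁹ m) = 6.2304 eV

Therefore:
φ = 6.2304 - 2.32 = 3.91 eV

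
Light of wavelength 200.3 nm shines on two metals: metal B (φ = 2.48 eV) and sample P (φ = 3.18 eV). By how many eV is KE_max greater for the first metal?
0.7000 eV

Using KE_max = hc/λ - φ for each metal:

Photon energy: E = hc/λ = 6.1899 eV

For metal B (φ₁ = 2.48 eV):
KE₁ = E - φ₁ = 6.1899 - 2.48 = 3.7099 eV

For sample P (φ₂ = 3.18 eV):
KE₂ = E - φ₂ = 6.1899 - 3.18 = 3.0099 eV

Difference:
ΔKE = KE₁ - KE₂ = 3.7099 - 3.0099 = 0.7000 eV

Note: The difference equals the difference in work functions: 3.18 - 2.48 = 0.70 eV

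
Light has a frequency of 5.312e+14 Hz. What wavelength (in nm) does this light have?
564.37 nm

Using the wave equation: c = fλ

Solving for wavelength:
λ = c/f = (3×10⁸ m/s) / (5.312e+14 Hz)
λ = 564.37 nm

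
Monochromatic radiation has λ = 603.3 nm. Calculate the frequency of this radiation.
4.9692e+14 Hz

Using the wave equation: c = fλ

Solving for frequency:
f = c/λ = (3×10⁸ m/s) / (603.3×10⁻⁹ m)
f = 4.9692e+14 Hz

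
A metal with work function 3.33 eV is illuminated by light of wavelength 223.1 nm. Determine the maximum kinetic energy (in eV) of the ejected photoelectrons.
2.2273 eV

Using Einstein's photoelectric equation: KE_max = hf - φ = hc/λ - φ

First, calculate the photon energy:
E_photon = hc/λ = (6.626×10⁻³⁴ J·s)(3×10⁸ m/s) / (223.1×10⁻⁹ m)
E_photon = 5.5573 eV

Then, the maximum kinetic energy:
KE_max = E_photon - φ = 5.5573 eV - 3.33 eV = 2.2273 eV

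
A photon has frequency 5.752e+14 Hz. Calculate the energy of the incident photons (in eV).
2.3788 eV

Using E = hf:

E = hf = (6.626×10⁻³⁴ J·s)(5.752e+14 Hz)
E = 2.3788 eV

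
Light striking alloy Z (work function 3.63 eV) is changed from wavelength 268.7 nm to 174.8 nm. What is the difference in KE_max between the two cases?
2.4787 eV

Using Einstein's equation: KE_max = hc/λ - φ

For λ₁ = 268.7 nm:
KE₁ = hc/λ₁ - φ = 4.6142 - 3.63 = 0.9842 eV

For λ₂ = 174.8 nm:
KE₂ = hc/λ₂ - φ = 7.0929 - 3.63 = 3.4629 eV

Change in KE:
ΔKE = KE₂ - KE₁ = 3.4629 - 0.9842 = 2.4787 eV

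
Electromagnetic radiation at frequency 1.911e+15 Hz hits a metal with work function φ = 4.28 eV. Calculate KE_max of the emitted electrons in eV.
3.6233 eV

Using Einstein's photoelectric equation: KE_max = hf - φ

First, calculate the photon energy:
E_photon = hf = (6.626×10⁻³⁴ J·s)(1.911e+15 Hz)
E_photon = 7.9033 eV

Then, the maximum kinetic energy:
KE_max = E_photon - φ = 7.9033 eV - 4.28 eV = 3.6233 eV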